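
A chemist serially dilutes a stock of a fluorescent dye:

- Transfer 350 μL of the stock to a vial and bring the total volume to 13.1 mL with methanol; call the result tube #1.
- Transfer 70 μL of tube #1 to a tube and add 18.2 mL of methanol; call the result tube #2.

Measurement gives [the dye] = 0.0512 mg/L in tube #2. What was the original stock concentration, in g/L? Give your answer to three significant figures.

Step 1: 350 μL brought to 13.1 mL → factor 13100/350 = 37.429
Step 2: 70 μL + 18.2 mL = 18270 μL total → factor 18270/70 = 261
Overall dilution factor = 37.429 × 261 = 9768.9
Stock = 0.0512 mg/L × 9768.9 = 500.2 mg/L = 0.500 g/L

0.500 g/L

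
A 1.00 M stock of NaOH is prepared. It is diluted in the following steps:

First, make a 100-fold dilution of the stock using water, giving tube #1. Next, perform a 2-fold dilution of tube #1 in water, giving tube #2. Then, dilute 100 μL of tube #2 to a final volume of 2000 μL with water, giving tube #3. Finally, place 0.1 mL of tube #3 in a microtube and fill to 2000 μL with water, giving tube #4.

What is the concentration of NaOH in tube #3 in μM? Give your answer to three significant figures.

250 μM

Step 1: 100-fold → factor 100
Step 2: 2-fold → factor 2
Step 3: 100 μL brought to 2000 μL → factor 2000/100 = 20
Dilution factor through tube #3 = 100 × 2 × 20 = 4000
[tube #3] = 1.00 M / 4000 = 0.0002500 M = 250 μM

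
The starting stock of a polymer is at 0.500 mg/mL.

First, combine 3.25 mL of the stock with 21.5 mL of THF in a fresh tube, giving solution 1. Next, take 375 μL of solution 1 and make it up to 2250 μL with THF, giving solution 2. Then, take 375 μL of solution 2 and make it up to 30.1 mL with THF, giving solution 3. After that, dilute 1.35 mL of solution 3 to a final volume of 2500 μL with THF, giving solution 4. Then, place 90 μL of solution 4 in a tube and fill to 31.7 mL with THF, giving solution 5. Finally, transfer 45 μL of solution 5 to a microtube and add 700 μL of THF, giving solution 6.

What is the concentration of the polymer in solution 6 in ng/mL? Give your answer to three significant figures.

Step 1: 3.25 mL + 21.5 mL = 24.75 mL total → factor 24.75/3.25 = 7.6154
Step 2: 375 μL brought to 2250 μL → factor 2250/375 = 6
Step 3: 375 μL brought to 30.1 mL → factor 30100/375 = 80.267
Step 4: 1.35 mL brought to 2500 μL → factor 2.5/1.35 = 1.8519
Step 5: 90 μL brought to 31.7 mL → factor 31700/90 = 352.22
Step 6: 45 μL + 700 μL = 745 μL total → factor 745/45 = 16.556
Overall dilution factor = 7.6154 × 6 × 80.267 × 1.8519 × 352.22 × 16.556 = 3.9605 × 10^7
Final = 0.500 mg/mL / 3.9605 × 10^7 = 1.262 × 10^-8 mg/mL = 0.0126 ng/mL

0.0126 ng/mL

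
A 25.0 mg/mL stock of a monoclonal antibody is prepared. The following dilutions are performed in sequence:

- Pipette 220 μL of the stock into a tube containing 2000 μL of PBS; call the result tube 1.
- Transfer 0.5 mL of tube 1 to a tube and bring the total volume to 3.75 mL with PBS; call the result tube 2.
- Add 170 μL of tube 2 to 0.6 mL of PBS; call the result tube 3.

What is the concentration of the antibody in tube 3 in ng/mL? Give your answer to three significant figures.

Step 1: 220 μL + 2000 μL = 2220 μL total → factor 2220/220 = 10.091
Step 2: 0.5 mL brought to 3.75 mL → factor 3.75/0.5 = 7.5
Step 3: 170 μL + 0.6 mL = 770 μL total → factor 770/170 = 4.5294
Overall dilution factor = 10.091 × 7.5 × 4.5294 = 342.79
Final = 25.0 mg/mL / 342.79 = 0.07293 mg/mL = 7.29 × 10^4 ng/mL

7.29 × 10^4 ng/mL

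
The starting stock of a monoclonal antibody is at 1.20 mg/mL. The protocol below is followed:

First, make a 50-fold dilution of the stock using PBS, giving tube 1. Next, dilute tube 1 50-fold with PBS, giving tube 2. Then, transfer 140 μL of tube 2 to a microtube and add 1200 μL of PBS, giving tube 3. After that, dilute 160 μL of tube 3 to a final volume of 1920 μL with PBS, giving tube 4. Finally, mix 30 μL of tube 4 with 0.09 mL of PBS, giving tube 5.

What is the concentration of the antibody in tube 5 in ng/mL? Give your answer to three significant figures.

Step 1: 50-fold → factor 50
Step 2: 50-fold → factor 50
Step 3: 140 μL + 1200 μL = 1340 μL total → factor 1340/140 = 9.5714
Step 4: 160 μL brought to 1920 μL → factor 1920/160 = 12
Step 5: 30 μL + 0.09 mL = 120 μL total → factor 120/30 = 4
Overall dilution factor = 50 × 50 × 9.5714 × 12 × 4 = 1.1486 × 10^6
Final = 1.20 mg/mL / 1.1486 × 10^6 = 1.045 × 10^-6 mg/mL = 1.04 ng/mL

1.04 ng/mL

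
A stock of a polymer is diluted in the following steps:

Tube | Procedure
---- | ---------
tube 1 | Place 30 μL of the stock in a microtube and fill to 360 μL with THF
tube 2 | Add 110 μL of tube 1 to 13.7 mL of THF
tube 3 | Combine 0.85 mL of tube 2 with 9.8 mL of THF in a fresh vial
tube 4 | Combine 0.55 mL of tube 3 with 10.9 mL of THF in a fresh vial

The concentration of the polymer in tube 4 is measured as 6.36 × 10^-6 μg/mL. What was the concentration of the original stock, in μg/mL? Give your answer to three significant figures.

2.50 μg/mL

Step 1: 30 μL brought to 360 μL → factor 360/30 = 12
Step 2: 110 μL + 13.7 mL = 13810 μL total → factor 13810/110 = 125.55
Step 3: 0.85 mL + 9.8 mL = 10.65 mL total → factor 10.65/0.85 = 12.529
Step 4: 0.55 mL + 10.9 mL = 11.45 mL total → factor 11.45/0.55 = 20.818
Overall dilution factor = 12 × 125.55 × 12.529 × 20.818 = 3.9297 × 10^5
Stock = 6.36 × 10^-6 μg/mL × 3.9297 × 10^5 = 2.50 μg/mL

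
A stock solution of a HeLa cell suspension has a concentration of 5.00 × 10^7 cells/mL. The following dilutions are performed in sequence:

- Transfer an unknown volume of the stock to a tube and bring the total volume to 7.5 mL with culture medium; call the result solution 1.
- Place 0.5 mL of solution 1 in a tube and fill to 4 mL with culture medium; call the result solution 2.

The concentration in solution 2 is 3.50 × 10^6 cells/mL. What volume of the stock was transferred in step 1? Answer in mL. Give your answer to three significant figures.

Step 1: v brought to 7.5 mL → factor = 7.5 mL/v
Step 2: 0.5 mL brought to 4 mL → factor 4/0.5 = 8
Product of known-step factors = 8
Overall factor = 5.00 × 10^7 cells/mL / (3.50 × 10^6 cells/mL) = 14.286
Step-1 factor = 14.286 / 8 = 1.7857
v = 7.5 mL / 1.7857 = 4.20 mL

4.20 mL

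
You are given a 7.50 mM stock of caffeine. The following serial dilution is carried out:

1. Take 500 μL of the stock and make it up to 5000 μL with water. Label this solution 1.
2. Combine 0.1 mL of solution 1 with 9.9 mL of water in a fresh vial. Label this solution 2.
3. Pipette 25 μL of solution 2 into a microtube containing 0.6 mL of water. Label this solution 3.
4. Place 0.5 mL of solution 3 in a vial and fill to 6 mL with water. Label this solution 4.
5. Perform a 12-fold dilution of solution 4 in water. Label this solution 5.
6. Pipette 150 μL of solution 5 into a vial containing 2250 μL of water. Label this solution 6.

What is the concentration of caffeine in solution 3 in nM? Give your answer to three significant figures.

Step 1: 500 μL brought to 5000 μL → factor 5000/500 = 10
Step 2: 0.1 mL + 9.9 mL = 10 mL total → factor 10/0.1 = 100
Step 3: 25 μL + 0.6 mL = 625 μL total → factor 625/25 = 25
Dilution factor through solution 3 = 10 × 100 × 25 = 25000
[solution 3] = 7.50 mM / 25000 = 0.0003000 mM = 300 nM

300 nM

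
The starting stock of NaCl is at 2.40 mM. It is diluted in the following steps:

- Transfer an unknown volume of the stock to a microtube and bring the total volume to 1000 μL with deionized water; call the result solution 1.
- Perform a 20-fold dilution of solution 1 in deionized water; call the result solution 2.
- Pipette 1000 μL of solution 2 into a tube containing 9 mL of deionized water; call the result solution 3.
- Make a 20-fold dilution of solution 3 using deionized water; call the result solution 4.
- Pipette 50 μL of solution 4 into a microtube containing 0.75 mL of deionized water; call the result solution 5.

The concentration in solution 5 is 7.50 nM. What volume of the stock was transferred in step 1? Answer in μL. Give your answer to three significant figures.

200 μL

Step 1: v brought to 1000 μL → factor = 1000 μL/v
Step 2: 20-fold → factor 20
Step 3: 1000 μL + 9 mL = 10000 μL total → factor 10000/1000 = 10
Step 4: 20-fold → factor 20
Step 5: 50 μL + 0.75 mL = 800 μL total → factor 800/50 = 16
Product of known-step factors = 64000
Overall factor = 2.40 mM / (7.50 nM) = 3.2 × 10^5
Step-1 factor = 3.2 × 10^5 / 64000 = 5
v = 1000 μL / 5 = 200 μL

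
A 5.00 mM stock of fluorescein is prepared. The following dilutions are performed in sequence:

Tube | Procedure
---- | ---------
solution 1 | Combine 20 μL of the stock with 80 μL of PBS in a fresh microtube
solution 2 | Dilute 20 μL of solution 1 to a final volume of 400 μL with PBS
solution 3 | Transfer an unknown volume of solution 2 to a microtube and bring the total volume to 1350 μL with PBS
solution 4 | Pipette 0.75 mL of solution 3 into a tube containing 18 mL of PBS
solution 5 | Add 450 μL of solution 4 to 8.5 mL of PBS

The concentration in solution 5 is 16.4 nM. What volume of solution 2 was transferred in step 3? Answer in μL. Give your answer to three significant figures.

220 μL

Step 1: 20 μL + 80 μL = 100 μL total → factor 100/20 = 5
Step 2: 20 μL brought to 400 μL → factor 400/20 = 20
Step 3: v brought to 1350 μL → factor = 1350 μL/v
Step 4: 0.75 mL + 18 mL = 18.75 mL total → factor 18.75/0.75 = 25
Step 5: 450 μL + 8.5 mL = 8950 μL total → factor 8950/450 = 19.889
Product of known-step factors = 49722
Overall factor = 5.00 mM / (16.4 nM) = 3.0488 × 10^5
Step-3 factor = 3.0488 × 10^5 / 49722 = 6.1316
v = 1350 μL / 6.1316 = 220 μL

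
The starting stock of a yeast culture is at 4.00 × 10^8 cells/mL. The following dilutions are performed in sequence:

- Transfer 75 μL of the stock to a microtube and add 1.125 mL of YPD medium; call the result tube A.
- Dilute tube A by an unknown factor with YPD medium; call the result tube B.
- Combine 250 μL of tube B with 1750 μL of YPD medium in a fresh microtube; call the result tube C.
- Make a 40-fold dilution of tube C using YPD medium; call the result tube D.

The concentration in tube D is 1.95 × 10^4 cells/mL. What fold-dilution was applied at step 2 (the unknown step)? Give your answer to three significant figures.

4.01-fold

Step 1: 75 μL + 1.125 mL = 1200 μL total → factor 1200/75 = 16
Step 2: unknown factor x
Step 3: 250 μL + 1750 μL = 2000 μL total → factor 2000/250 = 8
Step 4: 40-fold → factor 40
Product of known-step factors = 5120
Overall factor = 4.00 × 10^8 cells/mL / (1.95 × 10^4 cells/mL) = 20513
x = 20513 / 5120 = 4.01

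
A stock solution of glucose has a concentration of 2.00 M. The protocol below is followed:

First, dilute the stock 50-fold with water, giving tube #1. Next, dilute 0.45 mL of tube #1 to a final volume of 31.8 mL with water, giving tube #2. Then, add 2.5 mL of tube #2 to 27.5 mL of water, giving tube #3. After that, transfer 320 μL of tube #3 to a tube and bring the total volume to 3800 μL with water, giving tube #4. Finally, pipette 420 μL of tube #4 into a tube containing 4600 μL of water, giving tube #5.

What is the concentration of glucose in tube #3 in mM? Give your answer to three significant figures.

Step 1: 50-fold → factor 50
Step 2: 0.45 mL brought to 31.8 mL → factor 31.8/0.45 = 70.667
Step 3: 2.5 mL + 27.5 mL = 30 mL total → factor 30/2.5 = 12
Dilution factor through tube #3 = 50 × 70.667 × 12 = 42400
[tube #3] = 2.00 M / 42400 = 4.717 × 10^-5 M = 0.0472 mM

0.0472 mM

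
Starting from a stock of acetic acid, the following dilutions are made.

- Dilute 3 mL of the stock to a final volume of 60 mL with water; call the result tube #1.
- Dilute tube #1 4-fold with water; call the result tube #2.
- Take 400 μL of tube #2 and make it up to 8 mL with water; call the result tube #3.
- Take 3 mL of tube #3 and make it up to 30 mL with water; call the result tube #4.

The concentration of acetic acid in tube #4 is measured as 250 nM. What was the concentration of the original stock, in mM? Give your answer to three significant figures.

4.00 mM

Step 1: 3 mL brought to 60 mL → factor 60/3 = 20
Step 2: 4-fold → factor 4
Step 3: 400 μL brought to 8 mL → factor 8000/400 = 20
Step 4: 3 mL brought to 30 mL → factor 30/3 = 10
Overall dilution factor = 20 × 4 × 20 × 10 = 16000
Stock = 250 nM × 16000 = 4.000 × 10^6 nM = 4.00 mM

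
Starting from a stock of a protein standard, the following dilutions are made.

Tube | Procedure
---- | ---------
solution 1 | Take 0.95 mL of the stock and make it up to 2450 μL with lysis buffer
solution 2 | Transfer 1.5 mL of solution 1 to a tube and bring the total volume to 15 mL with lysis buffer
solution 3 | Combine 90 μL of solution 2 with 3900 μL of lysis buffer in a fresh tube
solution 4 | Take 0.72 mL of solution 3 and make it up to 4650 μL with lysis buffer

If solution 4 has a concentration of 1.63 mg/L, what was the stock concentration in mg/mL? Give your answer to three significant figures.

12.0 mg/mL

Step 1: 0.95 mL brought to 2450 μL → factor 2.45/0.95 = 2.5789
Step 2: 1.5 mL brought to 15 mL → factor 15/1.5 = 10
Step 3: 90 μL + 3900 μL = 3990 μL total → factor 3990/90 = 44.333
Step 4: 0.72 mL brought to 4650 μL → factor 4.65/0.72 = 6.4583
Overall dilution factor = 2.5789 × 10 × 44.333 × 6.4583 = 7384
Stock = 1.63 mg/L × 7384 = 1.204 × 10^4 mg/L = 12.0 mg/mL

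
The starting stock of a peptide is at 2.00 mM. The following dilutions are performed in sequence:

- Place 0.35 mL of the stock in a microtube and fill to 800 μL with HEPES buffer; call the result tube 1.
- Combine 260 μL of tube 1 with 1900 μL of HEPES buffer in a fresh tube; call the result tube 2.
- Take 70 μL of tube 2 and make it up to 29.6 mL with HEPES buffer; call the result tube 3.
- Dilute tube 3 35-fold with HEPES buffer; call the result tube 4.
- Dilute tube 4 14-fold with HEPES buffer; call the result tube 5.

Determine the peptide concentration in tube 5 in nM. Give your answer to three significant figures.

Step 1: 0.35 mL brought to 800 μL → factor 0.8/0.35 = 2.2857
Step 2: 260 μL + 1900 μL = 2160 μL total → factor 2160/260 = 8.3077
Step 3: 70 μL brought to 29.6 mL → factor 29600/70 = 422.86
Step 4: 35-fold → factor 35
Step 5: 14-fold → factor 14
Overall dilution factor = 2.2857 × 8.3077 × 422.86 × 35 × 14 = 3.9345 × 10^6
Final = 2.00 mM / 3.9345 × 10^6 = 5.083 × 10^-7 mM = 0.508 nM

0.508 nM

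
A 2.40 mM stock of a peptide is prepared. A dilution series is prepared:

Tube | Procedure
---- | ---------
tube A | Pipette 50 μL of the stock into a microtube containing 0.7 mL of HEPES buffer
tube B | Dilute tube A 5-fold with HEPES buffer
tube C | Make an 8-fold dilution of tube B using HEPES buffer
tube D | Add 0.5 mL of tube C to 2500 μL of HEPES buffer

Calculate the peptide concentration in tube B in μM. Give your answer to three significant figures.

32.0 μM

Step 1: 50 μL + 0.7 mL = 750 μL total → factor 750/50 = 15
Step 2: 5-fold → factor 5
Dilution factor through tube B = 15 × 5 = 75
[tube B] = 2.40 mM / 75 = 0.03200 mM = 32.0 μM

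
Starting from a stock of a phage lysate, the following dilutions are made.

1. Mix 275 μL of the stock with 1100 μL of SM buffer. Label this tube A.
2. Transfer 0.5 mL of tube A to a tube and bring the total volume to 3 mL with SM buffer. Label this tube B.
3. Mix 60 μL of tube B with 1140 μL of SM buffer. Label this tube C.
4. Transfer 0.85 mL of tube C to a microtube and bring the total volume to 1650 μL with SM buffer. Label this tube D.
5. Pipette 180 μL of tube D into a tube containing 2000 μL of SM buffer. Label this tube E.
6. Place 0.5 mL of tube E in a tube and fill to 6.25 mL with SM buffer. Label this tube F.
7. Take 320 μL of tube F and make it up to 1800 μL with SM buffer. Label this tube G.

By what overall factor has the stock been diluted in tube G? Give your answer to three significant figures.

9.92 × 10^5

Step 1: 275 μL + 1100 μL = 1375 μL total → factor 1375/275 = 5
Step 2: 0.5 mL brought to 3 mL → factor 3/0.5 = 6
Step 3: 60 μL + 1140 μL = 1200 μL total → factor 1200/60 = 20
Step 4: 0.85 mL brought to 1650 μL → factor 1.65/0.85 = 1.9412
Step 5: 180 μL + 2000 μL = 2180 μL total → factor 2180/180 = 12.111
Step 6: 0.5 mL brought to 6.25 mL → factor 6.25/0.5 = 12.5
Step 7: 320 μL brought to 1800 μL → factor 1800/320 = 5.625
Overall dilution factor = 5 × 6 × 20 × 1.9412 × 12.111 × 12.5 × 5.625 = 9.9182 × 10^5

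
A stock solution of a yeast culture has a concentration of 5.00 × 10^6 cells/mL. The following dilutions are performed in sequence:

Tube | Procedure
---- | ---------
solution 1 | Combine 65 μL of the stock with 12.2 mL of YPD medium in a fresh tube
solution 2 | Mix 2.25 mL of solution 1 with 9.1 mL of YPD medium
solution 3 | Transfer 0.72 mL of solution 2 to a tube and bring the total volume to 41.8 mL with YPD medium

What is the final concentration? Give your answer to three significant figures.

90.5 cells/mL

Step 1: 65 μL + 12.2 mL = 12265 μL total → factor 12265/65 = 188.69
Step 2: 2.25 mL + 9.1 mL = 11.35 mL total → factor 11.35/2.25 = 5.0444
Step 3: 0.72 mL brought to 41.8 mL → factor 41.8/0.72 = 58.056
Overall dilution factor = 188.69 × 5.0444 × 58.056 = 55260
Final = 5.00 × 10^6 cells/mL / 55260 = 90.5 cells/mL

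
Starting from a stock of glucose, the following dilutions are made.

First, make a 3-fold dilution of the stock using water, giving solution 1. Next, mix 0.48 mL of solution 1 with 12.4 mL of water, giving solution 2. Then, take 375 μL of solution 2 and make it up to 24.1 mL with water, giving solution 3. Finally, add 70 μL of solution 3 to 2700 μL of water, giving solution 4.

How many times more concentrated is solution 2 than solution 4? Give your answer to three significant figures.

Step 1: 3-fold → factor 3
Step 2: 0.48 mL + 12.4 mL = 12.88 mL total → factor 12.88/0.48 = 26.833
Step 3: 375 μL brought to 24.1 mL → factor 24100/375 = 64.267
Step 4: 70 μL + 2700 μL = 2770 μL total → factor 2770/70 = 39.571
Dilution factor to solution 2 = 80.5; to solution 4 = 2.0472 × 10^5
[solution 2]/[solution 4] = (factor to solution 4)/(factor to solution 2) = 2.0472 × 10^5/80.5 = 2.54 × 10^3

2.54 × 10^3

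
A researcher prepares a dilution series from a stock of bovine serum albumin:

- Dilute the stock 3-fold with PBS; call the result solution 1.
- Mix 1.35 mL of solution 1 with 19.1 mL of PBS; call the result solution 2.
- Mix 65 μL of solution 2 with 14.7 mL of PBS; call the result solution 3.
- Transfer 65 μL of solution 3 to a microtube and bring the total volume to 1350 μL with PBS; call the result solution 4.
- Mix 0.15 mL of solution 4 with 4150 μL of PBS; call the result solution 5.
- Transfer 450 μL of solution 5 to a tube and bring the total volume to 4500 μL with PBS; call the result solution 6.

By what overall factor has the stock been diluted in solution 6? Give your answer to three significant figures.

Step 1: 3-fold → factor 3
Step 2: 1.35 mL + 19.1 mL = 20.45 mL total → factor 20.45/1.35 = 15.148
Step 3: 65 μL + 14.7 mL = 14765 μL total → factor 14765/65 = 227.15
Step 4: 65 μL brought to 1350 μL → factor 1350/65 = 20.769
Step 5: 0.15 mL + 4150 μL = 4.3 mL total → factor 4.3/0.15 = 28.667
Step 6: 450 μL brought to 4500 μL → factor 4500/450 = 10
Overall dilution factor = 3 × 15.148 × 227.15 × 20.769 × 28.667 × 10 = 6.1461 × 10^7

6.15 × 10^7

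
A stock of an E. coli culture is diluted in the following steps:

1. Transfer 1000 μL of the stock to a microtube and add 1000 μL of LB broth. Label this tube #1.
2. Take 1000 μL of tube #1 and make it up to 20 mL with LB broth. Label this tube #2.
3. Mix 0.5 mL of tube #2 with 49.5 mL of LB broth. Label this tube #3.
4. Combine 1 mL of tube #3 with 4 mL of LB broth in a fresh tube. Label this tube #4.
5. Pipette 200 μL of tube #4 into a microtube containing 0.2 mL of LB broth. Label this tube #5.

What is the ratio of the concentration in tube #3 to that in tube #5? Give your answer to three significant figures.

10.0

Step 1: 1000 μL + 1000 μL = 2000 μL total → factor 2000/1000 = 2
Step 2: 1000 μL brought to 20 mL → factor 20000/1000 = 20
Step 3: 0.5 mL + 49.5 mL = 50 mL total → factor 50/0.5 = 100
Step 4: 1 mL + 4 mL = 5 mL total → factor 5/1 = 5
Step 5: 200 μL + 0.2 mL = 400 μL total → factor 400/200 = 2
Dilution factor to tube #3 = 4000; to tube #5 = 40000
[tube #3]/[tube #5] = (factor to tube #5)/(factor to tube #3) = 40000/4000 = 10.0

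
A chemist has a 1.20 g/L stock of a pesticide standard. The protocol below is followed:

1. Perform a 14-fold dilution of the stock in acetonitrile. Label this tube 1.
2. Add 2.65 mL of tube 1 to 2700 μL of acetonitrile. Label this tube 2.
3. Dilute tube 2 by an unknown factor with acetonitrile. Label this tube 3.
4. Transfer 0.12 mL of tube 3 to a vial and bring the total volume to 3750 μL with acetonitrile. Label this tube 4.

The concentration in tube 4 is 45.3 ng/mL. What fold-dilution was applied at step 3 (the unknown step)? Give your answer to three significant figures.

30.0-fold

Step 1: 14-fold → factor 14
Step 2: 2.65 mL + 2700 μL = 5.35 mL total → factor 5.35/2.65 = 2.0189
Step 3: unknown factor x
Step 4: 0.12 mL brought to 3750 μL → factor 3.75/0.12 = 31.25
Product of known-step factors = 883.25
Overall factor = 1.20 g/L / (45.3 ng/mL) = 26490
x = 26490 / 883.25 = 30.0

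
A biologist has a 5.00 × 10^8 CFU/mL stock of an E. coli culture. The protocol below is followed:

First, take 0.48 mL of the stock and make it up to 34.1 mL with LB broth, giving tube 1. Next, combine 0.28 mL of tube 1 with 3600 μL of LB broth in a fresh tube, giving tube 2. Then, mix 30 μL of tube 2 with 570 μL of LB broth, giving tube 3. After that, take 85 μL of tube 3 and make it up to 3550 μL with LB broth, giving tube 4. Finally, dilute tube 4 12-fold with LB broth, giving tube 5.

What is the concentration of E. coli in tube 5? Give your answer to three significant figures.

Step 1: 0.48 mL brought to 34.1 mL → factor 34.1/0.48 = 71.042
Step 2: 0.28 mL + 3600 μL = 3.88 mL total → factor 3.88/0.28 = 13.857
Step 3: 30 μL + 570 μL = 600 μL total → factor 600/30 = 20
Step 4: 85 μL brought to 3550 μL → factor 3550/85 = 41.765
Step 5: 12-fold → factor 12
Overall dilution factor = 71.042 × 13.857 × 20 × 41.765 × 12 = 9.8675 × 10^6
Final = 5.00 × 10^8 CFU/mL / 9.8675 × 10^6 = 50.7 CFU/mL

50.7 CFU/mL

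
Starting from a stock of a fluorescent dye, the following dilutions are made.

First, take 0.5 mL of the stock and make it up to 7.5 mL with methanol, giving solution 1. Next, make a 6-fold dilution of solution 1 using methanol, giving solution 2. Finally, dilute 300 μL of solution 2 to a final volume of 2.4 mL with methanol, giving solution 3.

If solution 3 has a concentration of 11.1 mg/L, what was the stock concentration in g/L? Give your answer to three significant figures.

Step 1: 0.5 mL brought to 7.5 mL → factor 7.5/0.5 = 15
Step 2: 6-fold → factor 6
Step 3: 300 μL brought to 2.4 mL → factor 2400/300 = 8
Overall dilution factor = 15 × 6 × 8 = 720
Stock = 11.1 mg/L × 720 = 7992 mg/L = 7.99 g/L

7.99 g/L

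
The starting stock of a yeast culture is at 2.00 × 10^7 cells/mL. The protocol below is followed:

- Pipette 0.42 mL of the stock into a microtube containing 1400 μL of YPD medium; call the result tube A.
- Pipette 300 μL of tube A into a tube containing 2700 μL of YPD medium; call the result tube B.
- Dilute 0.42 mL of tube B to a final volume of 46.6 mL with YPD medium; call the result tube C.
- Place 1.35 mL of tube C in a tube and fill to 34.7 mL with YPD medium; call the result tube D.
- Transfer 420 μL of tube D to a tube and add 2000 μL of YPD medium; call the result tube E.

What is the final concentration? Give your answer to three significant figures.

Step 1: 0.42 mL + 1400 μL = 1.82 mL total → factor 1.82/0.42 = 4.3333
Step 2: 300 μL + 2700 μL = 3000 μL total → factor 3000/300 = 10
Step 3: 0.42 mL brought to 46.6 mL → factor 46.6/0.42 = 110.95
Step 4: 1.35 mL brought to 34.7 mL → factor 34.7/1.35 = 25.704
Step 5: 420 μL + 2000 μL = 2420 μL total → factor 2420/420 = 5.7619
Overall dilution factor = 4.3333 × 10 × 110.95 × 25.704 × 5.7619 = 7.1207 × 10^5
Final = 2.00 × 10^7 cells/mL / 7.1207 × 10^5 = 28.1 cells/mL

28.1 cells/mL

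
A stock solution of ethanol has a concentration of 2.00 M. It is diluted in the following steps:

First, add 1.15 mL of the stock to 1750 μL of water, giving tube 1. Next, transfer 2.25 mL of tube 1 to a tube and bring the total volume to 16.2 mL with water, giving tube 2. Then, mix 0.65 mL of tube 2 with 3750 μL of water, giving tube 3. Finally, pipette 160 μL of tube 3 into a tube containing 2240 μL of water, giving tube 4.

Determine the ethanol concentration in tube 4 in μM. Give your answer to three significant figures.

Step 1: 1.15 mL + 1750 μL = 2.9 mL total → factor 2.9/1.15 = 2.5217
Step 2: 2.25 mL brought to 16.2 mL → factor 16.2/2.25 = 7.2
Step 3: 0.65 mL + 3750 μL = 4.4 mL total → factor 4.4/0.65 = 6.7692
Step 4: 160 μL + 2240 μL = 2400 μL total → factor 2400/160 = 15
Overall dilution factor = 2.5217 × 7.2 × 6.7692 × 15 = 1843.6
Final = 2.00 M / 1843.6 = 0.001085 M = 1.08 × 10^3 μM

1.08 × 10^3 μM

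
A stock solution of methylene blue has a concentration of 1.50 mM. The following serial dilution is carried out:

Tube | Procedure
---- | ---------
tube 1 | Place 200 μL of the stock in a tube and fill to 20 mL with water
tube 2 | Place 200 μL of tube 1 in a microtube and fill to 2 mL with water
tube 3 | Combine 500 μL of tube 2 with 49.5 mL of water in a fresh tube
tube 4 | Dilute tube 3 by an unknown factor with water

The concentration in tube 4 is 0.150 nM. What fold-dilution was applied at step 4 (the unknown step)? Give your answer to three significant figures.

Step 1: 200 μL brought to 20 mL → factor 20000/200 = 100
Step 2: 200 μL brought to 2 mL → factor 2000/200 = 10
Step 3: 500 μL + 49.5 mL = 50000 μL total → factor 50000/500 = 100
Step 4: unknown factor x
Product of known-step factors = 1 × 10^5
Overall factor = 1.50 mM / (0.150 nM) = 1 × 10^7
x = 1 × 10^7 / 1 × 10^5 = 100

100-fold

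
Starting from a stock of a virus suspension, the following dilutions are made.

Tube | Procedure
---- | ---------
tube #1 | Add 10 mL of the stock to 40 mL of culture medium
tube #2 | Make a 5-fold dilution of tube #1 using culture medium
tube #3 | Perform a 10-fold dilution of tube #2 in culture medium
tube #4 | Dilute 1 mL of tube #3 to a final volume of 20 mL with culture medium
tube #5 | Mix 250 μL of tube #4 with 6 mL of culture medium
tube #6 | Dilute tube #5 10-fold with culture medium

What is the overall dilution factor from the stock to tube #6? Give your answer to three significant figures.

Step 1: 10 mL + 40 mL = 50 mL total → factor 50/10 = 5
Step 2: 5-fold → factor 5
Step 3: 10-fold → factor 10
Step 4: 1 mL brought to 20 mL → factor 20/1 = 20
Step 5: 250 μL + 6 mL = 6250 μL total → factor 6250/250 = 25
Step 6: 10-fold → factor 10
Overall dilution factor = 5 × 5 × 10 × 20 × 25 × 10 = 1.25 × 10^6

1.25 × 10^6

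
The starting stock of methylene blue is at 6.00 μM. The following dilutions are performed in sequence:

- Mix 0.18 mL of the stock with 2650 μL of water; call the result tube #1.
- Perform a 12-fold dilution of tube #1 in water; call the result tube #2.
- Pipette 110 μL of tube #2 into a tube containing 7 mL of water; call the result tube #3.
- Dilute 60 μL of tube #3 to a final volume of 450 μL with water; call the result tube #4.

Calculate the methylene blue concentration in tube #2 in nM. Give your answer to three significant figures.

31.8 nM

Step 1: 0.18 mL + 2650 μL = 2.83 mL total → factor 2.83/0.18 = 15.722
Step 2: 12-fold → factor 12
Dilution factor through tube #2 = 15.722 × 12 = 188.67
[tube #2] = 6.00 μM / 188.67 = 0.03180 μM = 31.8 nM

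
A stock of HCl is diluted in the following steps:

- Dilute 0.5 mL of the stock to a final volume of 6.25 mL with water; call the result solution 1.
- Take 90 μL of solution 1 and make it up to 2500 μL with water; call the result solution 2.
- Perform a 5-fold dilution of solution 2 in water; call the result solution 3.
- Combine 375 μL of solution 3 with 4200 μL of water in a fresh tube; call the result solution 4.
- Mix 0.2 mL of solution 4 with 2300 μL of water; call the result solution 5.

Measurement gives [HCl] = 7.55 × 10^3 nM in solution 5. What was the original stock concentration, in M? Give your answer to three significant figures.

Step 1: 0.5 mL brought to 6.25 mL → factor 6.25/0.5 = 12.5
Step 2: 90 μL brought to 2500 μL → factor 2500/90 = 27.778
Step 3: 5-fold → factor 5
Step 4: 375 μL + 4200 μL = 4575 μL total → factor 4575/375 = 12.2
Step 5: 0.2 mL + 2300 μL = 2.5 mL total → factor 2.5/0.2 = 12.5
Overall dilution factor = 12.5 × 27.778 × 5 × 12.2 × 12.5 = 2.6476 × 10^5
Stock = 7.55 × 10^3 nM × 2.6476 × 10^5 = 1.999 × 10^9 nM = 2.00 M

2.00 M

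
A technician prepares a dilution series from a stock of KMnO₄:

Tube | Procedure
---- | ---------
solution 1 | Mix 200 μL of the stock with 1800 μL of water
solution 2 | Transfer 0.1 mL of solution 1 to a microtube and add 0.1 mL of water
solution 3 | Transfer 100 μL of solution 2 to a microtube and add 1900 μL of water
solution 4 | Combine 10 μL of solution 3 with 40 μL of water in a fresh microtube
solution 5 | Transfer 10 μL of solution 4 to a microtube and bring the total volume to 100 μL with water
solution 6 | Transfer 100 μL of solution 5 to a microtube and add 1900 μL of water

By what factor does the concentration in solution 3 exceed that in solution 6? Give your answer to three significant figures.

1.00 × 10^3

Step 1: 200 μL + 1800 μL = 2000 μL total → factor 2000/200 = 10
Step 2: 0.1 mL + 0.1 mL = 0.2 mL total → factor 0.2/0.1 = 2
Step 3: 100 μL + 1900 μL = 2000 μL total → factor 2000/100 = 20
Step 4: 10 μL + 40 μL = 50 μL total → factor 50/10 = 5
Step 5: 10 μL brought to 100 μL → factor 100/10 = 10
Step 6: 100 μL + 1900 μL = 2000 μL total → factor 2000/100 = 20
Dilution factor to solution 3 = 400; to solution 6 = 4 × 10^5
[solution 3]/[solution 6] = (factor to solution 6)/(factor to solution 3) = 4 × 10^5/400 = 1.00 × 10^3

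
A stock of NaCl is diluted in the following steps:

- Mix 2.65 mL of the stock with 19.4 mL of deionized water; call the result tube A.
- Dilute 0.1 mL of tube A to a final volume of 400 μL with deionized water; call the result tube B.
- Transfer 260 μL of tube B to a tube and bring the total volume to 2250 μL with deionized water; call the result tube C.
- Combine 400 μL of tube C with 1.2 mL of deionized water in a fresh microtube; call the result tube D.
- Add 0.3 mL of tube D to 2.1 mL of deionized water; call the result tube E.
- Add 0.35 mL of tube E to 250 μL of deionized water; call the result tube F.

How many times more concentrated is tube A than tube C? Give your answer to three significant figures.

34.6

Step 1: 2.65 mL + 19.4 mL = 22.05 mL total → factor 22.05/2.65 = 8.3208
Step 2: 0.1 mL brought to 400 μL → factor 0.4/0.1 = 4
Step 3: 260 μL brought to 2250 μL → factor 2250/260 = 8.6538
Dilution factor to tube A = 8.3208; to tube C = 288.03
[tube A]/[tube C] = (factor to tube C)/(factor to tube A) = 288.03/8.3208 = 34.6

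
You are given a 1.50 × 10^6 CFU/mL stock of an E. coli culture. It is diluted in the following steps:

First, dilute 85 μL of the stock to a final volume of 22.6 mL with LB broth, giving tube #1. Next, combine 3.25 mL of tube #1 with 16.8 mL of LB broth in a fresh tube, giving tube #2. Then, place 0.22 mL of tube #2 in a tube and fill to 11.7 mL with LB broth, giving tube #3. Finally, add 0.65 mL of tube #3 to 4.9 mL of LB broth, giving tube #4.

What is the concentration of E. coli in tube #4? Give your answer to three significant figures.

Step 1: 85 μL brought to 22.6 mL → factor 22600/85 = 265.88
Step 2: 3.25 mL + 16.8 mL = 20.05 mL total → factor 20.05/3.25 = 6.1692
Step 3: 0.22 mL brought to 11.7 mL → factor 11.7/0.22 = 53.182
Step 4: 0.65 mL + 4.9 mL = 5.55 mL total → factor 5.55/0.65 = 8.5385
Overall dilution factor = 265.88 × 6.1692 × 53.182 × 8.5385 = 7.4484 × 10^5
Final = 1.50 × 10^6 CFU/mL / 7.4484 × 10^5 = 2.01 CFU/mL

2.01 CFU/mL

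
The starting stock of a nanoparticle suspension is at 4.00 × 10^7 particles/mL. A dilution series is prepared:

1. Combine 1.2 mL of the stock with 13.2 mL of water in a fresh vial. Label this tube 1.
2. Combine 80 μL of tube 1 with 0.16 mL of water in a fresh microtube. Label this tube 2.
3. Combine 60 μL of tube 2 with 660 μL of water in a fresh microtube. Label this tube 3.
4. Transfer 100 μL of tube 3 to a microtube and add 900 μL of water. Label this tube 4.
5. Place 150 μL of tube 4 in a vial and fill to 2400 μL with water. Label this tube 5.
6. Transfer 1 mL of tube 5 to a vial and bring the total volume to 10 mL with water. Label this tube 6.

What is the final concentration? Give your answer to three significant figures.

Step 1: 1.2 mL + 13.2 mL = 14.4 mL total → factor 14.4/1.2 = 12
Step 2: 80 μL + 0.16 mL = 240 μL total → factor 240/80 = 3
Step 3: 60 μL + 660 μL = 720 μL total → factor 720/60 = 12
Step 4: 100 μL + 900 μL = 1000 μL total → factor 1000/100 = 10
Step 5: 150 μL brought to 2400 μL → factor 2400/150 = 16
Step 6: 1 mL brought to 10 mL → factor 10/1 = 10
Overall dilution factor = 12 × 3 × 12 × 10 × 16 × 10 = 6.912 × 10^5
Final = 4.00 × 10^7 particles/mL / 6.912 × 10^5 = 57.9 particles/mL

57.9 particles/mL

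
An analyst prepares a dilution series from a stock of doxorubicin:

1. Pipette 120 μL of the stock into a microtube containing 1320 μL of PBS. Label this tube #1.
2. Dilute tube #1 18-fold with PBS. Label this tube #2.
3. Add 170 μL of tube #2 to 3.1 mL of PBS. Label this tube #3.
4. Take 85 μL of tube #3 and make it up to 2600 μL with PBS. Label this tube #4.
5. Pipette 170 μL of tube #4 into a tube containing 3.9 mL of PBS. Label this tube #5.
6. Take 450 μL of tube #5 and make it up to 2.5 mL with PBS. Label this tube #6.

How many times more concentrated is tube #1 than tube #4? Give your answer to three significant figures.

1.06 × 10^4

Step 1: 120 μL + 1320 μL = 1440 μL total → factor 1440/120 = 12
Step 2: 18-fold → factor 18
Step 3: 170 μL + 3.1 mL = 3270 μL total → factor 3270/170 = 19.235
Step 4: 85 μL brought to 2600 μL → factor 2600/85 = 30.588
Dilution factor to tube #1 = 12; to tube #4 = 1.2709 × 10^5
[tube #1]/[tube #4] = (factor to tube #4)/(factor to tube #1) = 1.2709 × 10^5/12 = 1.06 × 10^4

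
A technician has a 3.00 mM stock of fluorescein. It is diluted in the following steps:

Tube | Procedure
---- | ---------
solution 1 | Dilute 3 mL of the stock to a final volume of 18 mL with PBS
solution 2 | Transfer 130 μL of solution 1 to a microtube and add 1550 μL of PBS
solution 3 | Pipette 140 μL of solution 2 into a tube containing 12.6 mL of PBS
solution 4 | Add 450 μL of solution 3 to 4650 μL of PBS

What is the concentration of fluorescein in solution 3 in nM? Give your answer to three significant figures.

Step 1: 3 mL brought to 18 mL → factor 18/3 = 6
Step 2: 130 μL + 1550 μL = 1680 μL total → factor 1680/130 = 12.923
Step 3: 140 μL + 12.6 mL = 12740 μL total → factor 12740/140 = 91
Dilution factor through solution 3 = 6 × 12.923 × 91 = 7056
[solution 3] = 3.00 mM / 7056 = 0.0004252 mM = 425 nM

425 nM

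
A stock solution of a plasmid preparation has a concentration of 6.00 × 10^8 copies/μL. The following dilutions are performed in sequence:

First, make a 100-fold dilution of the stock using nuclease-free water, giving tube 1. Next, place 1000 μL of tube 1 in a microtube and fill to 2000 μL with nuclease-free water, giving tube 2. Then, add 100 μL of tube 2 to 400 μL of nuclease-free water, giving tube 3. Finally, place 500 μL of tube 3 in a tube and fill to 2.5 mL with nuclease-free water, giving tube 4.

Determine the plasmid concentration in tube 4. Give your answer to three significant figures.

1.20 × 10^5 copies/μL

Step 1: 100-fold → factor 100
Step 2: 1000 μL brought to 2000 μL → factor 2000/1000 = 2
Step 3: 100 μL + 400 μL = 500 μL total → factor 500/100 = 5
Step 4: 500 μL brought to 2.5 mL → factor 2500/500 = 5
Overall dilution factor = 100 × 2 × 5 × 5 = 5000
Final = 6.00 × 10^8 copies/μL / 5000 = 1.20 × 10^5 copies/μL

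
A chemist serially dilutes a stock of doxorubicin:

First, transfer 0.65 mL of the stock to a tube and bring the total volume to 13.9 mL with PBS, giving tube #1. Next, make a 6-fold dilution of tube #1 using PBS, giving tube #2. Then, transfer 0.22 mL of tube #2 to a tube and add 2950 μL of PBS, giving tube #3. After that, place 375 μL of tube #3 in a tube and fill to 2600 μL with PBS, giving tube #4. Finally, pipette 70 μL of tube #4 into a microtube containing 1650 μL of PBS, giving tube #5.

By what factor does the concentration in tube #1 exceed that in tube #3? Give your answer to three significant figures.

Step 1: 0.65 mL brought to 13.9 mL → factor 13.9/0.65 = 21.385
Step 2: 6-fold → factor 6
Step 3: 0.22 mL + 2950 μL = 3.17 mL total → factor 3.17/0.22 = 14.409
Dilution factor to tube #1 = 21.385; to tube #3 = 1848.8
[tube #1]/[tube #3] = (factor to tube #3)/(factor to tube #1) = 1848.8/21.385 = 86.5

86.5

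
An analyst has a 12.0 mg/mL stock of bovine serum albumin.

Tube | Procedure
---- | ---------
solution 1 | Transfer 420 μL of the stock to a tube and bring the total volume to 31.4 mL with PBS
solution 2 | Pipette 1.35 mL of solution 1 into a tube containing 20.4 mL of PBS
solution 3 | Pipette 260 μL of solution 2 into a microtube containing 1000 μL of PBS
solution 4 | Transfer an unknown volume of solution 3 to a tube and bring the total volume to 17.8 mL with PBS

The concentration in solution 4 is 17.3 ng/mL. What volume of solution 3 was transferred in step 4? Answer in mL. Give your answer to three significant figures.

Step 1: 420 μL brought to 31.4 mL → factor 31400/420 = 74.762
Step 2: 1.35 mL + 20.4 mL = 21.75 mL total → factor 21.75/1.35 = 16.111
Step 3: 260 μL + 1000 μL = 1260 μL total → factor 1260/260 = 4.8462
Step 4: v brought to 17.8 mL → factor = 17.8 mL/v
Product of known-step factors = 5837.2
Overall factor = 12.0 mg/mL / (17.3 ng/mL) = 6.9364 × 10^5
Step-4 factor = 6.9364 × 10^5 / 5837.2 = 118.83
v = 17.8 mL / 118.83 = 0.150 mL

0.150 mL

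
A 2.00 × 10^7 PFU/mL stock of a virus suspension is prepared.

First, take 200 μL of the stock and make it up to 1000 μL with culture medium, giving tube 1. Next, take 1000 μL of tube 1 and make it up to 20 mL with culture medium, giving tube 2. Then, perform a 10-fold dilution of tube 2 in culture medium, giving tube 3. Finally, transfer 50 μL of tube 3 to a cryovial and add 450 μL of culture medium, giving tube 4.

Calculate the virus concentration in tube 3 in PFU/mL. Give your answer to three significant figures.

2.00 × 10^4 PFU/mL

Step 1: 200 μL brought to 1000 μL → factor 1000/200 = 5
Step 2: 1000 μL brought to 20 mL → factor 20000/1000 = 20
Step 3: 10-fold → factor 10
Dilution factor through tube 3 = 5 × 20 × 10 = 1000
[tube 3] = 2.00 × 10^7 PFU/mL / 1000 = 2.00 × 10^4 PFU/mL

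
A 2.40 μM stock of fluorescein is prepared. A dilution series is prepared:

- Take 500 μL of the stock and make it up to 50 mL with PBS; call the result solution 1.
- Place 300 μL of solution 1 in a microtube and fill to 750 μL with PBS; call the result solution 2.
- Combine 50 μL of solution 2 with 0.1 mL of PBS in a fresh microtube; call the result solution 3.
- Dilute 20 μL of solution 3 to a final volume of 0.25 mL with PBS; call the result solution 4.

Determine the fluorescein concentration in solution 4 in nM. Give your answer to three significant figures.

0.256 nM

Step 1: 500 μL brought to 50 mL → factor 50000/500 = 100
Step 2: 300 μL brought to 750 μL → factor 750/300 = 2.5
Step 3: 50 μL + 0.1 mL = 150 μL total → factor 150/50 = 3
Step 4: 20 μL brought to 0.25 mL → factor 250/20 = 12.5
Overall dilution factor = 100 × 2.5 × 3 × 12.5 = 9375
Final = 2.40 μM / 9375 = 0.0002560 μM = 0.256 nM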